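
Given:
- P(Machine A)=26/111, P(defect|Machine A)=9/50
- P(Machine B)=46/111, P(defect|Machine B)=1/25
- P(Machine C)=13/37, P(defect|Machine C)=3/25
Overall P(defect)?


P(B) = Σ P(B|Aᵢ)×P(Aᵢ)
  9/50×26/111 = 39/925
  1/25×46/111 = 46/2775
  3/25×13/37 = 39/925
Sum = 56/555

P(defect) = 56/555 ≈ 10.09%


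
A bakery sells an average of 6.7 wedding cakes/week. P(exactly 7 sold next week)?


Poisson(λ=6.7): P(X=7) = e^(-λ)×λ^k/k!
= e^(-6.7) × 6.7^7 / 7!
≈ 0.001230911903 × 606071.160532 / 5040 ≈ 0.148020

P(X=7) ≈ 0.148020 ≈ 14.80%


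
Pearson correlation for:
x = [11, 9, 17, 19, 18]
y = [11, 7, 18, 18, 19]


n=5, Σx=74, Σy=73, Σxy=1174, Σx²=1176, Σy²=1179
r = (5×1174 - 74×73)/√((5×1176 - 74²)(5×1179 - 73²))
= 468/√(404×566) = 468/√228664 ≈ 468/478.1882 ≈ 0.9787

r ≈ 0.9787


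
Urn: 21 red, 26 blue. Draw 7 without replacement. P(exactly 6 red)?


Hypergeometric: C(21,6)×C(26,1)/C(47,7)
= 54264×26/62891499 = 470288/20963833

P(X=6) = 470288/20963833 ≈ 2.24%


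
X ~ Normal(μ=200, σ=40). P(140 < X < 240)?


z₁=(140-200)/40=-1.5, z₂=(240-200)/40=1.0
P = Φ(1.0) - Φ(-1.5) = 0.841345 - 0.066807 = 0.774538 ≈ 0.7745

P(140 < X < 240) ≈ 0.7745


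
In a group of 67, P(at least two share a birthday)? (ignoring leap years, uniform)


P(all different) = Π(365-i)/365 for i=0..66
= 0.001560
P(match) = 1 - 0.001560 = 0.998440

P ≈ 0.9984 ≈ 99.84%


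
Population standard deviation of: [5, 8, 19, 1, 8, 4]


Mean = 45/6 = 15/2
  (5-15/2)²=25/4
  (8-15/2)²=1/4
  (19-15/2)²=529/4
  (1-15/2)²=169/4
  (8-15/2)²=1/4
  (4-15/2)²=49/4
Σ(x-μ)² = 387/2
σ² = (387/2)/6 = 129/4

σ = √(129/4) ≈ 5.6789


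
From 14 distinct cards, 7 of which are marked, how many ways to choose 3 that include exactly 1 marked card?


Choose 1 of the 7 marked cards and 2 of the other 7 cards:
C(7,1)×C(7,2) = 7×21 = 147

147


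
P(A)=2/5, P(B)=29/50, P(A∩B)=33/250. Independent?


P(A)×P(B) = 29/125
P(A∩B) = 33/250
Not equal → NOT independent

No, not independent


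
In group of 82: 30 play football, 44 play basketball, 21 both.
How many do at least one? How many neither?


|A∪B| = 30+44-21 = 53
Neither = 82-53 = 29

At least one: 53; Neither: 29


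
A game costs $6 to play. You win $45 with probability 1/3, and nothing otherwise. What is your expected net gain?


E[gain] = (45-6)×1/3 + (-6)×2/3
= 13 - 4 = 9

Expected net gain = $9 ≈ $9.00


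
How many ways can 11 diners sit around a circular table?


Circular arrangements of 11 distinct objects: fix one position to break rotational symmetry.
(n-1)! = 10! = 3628800

3628800


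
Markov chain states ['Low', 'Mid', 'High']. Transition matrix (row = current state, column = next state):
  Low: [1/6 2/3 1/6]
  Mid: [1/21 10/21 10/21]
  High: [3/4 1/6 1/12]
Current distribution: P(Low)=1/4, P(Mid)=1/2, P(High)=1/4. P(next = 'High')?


P(next=High) = Σᵢ P(now=i)×P(i→High)
= 1/4×1/6 + 1/2×10/21 + 1/4×1/12
= 1/24 + 5/21 + 1/48 = 101/336

P = 101/336 ≈ 0.3006


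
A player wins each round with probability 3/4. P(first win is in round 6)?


Geometric: P(X=6) = (1-p)^(k-1)×p = (1/4)^5×3/4 = 3/4096

P(X=6) = 3/4096 ≈ 0.07%


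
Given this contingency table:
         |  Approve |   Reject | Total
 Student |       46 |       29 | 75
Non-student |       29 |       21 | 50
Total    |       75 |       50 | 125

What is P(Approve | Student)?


P(Approve | Student) = 46/(46+29) = 46/75

P(Approve|Student) = 46/75 ≈ 61.33%


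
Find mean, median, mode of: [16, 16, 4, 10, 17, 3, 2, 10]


Sorted: [2, 3, 4, 10, 10, 16, 16, 17]
Mean = 78/8 = 39/4
Median = 10
Freq: {16: 2, 4: 1, 10: 2, 17: 1, 3: 1, 2: 1}
Mode: [10, 16]

Mean=39/4, Median=10, Mode=[10, 16]


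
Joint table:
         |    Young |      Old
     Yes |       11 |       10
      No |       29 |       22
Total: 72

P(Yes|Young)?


P(Yes|Young) = 11/(11+29) = 11/40

P = 11/40 ≈ 27.50%


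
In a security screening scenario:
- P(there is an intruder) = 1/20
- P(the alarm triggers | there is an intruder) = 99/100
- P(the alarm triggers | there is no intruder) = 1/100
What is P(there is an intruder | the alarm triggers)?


Using Bayes' theorem:
P(A|B) = P(B|A)·P(A) / P(B)

P(the alarm triggers) = 99/100 × 1/20 + 1/100 × 19/20
= 99/2000 + 19/2000 = 59/1000

P(there is an intruder|the alarm triggers) = (99/2000) / (59/1000) = 99/118

P(there is an intruder|the alarm triggers) = 99/118 ≈ 83.90%


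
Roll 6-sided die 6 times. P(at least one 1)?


P(no 1)^6 = (5/6)^6 = 15625/46656
P(≥1) = 1 - 15625/46656 = 31031/46656

P = 31031/46656 ≈ 66.51%


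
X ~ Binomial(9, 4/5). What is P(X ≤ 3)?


P(X ≤ 3) = Σ P(X=i) for i=0..3
P(X=0) = 1/1953125
P(X=1) = 36/1953125
P(X=2) = 576/1953125
P(X=3) = 5376/1953125
Sum = 5989/1953125

P(X ≤ 3) = 5989/1953125 ≈ 0.31%


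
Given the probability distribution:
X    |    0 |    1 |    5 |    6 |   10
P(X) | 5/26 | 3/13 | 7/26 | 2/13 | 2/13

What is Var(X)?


E[X] = 105/26
E[X²] = 725/26
Var(X) = E[X²] - (E[X])² = 725/26 - 11025/676 = 7825/676

Var(X) = 7825/676 ≈ 11.5754


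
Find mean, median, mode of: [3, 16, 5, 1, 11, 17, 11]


Sorted: [1, 3, 5, 11, 11, 16, 17]
Mean = 64/7
Median = 11
Freq: {3: 1, 16: 1, 5: 1, 1: 1, 11: 2, 17: 1}
Mode: [11]

Mean=64/7, Median=11, Mode=11


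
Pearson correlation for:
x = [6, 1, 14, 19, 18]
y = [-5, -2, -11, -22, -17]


n=5, Σx=58, Σy=-57, Σxy=-910, Σx²=918, Σy²=923
r = (5×(-910) - 58×(-57))/√((5×918 - 58²)(5×923 - (-57)²))
= -1244/√(1226×1366) = -1244/√1674716 ≈ -1244/1294.1082 ≈ -0.9613

r ≈ -0.9613


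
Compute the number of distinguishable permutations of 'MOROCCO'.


Letters: 7, freq: {'M': 1, 'O': 3, 'R': 1, 'C': 2}
7!/(1!×3!×1!×2!) = 5040/12 = 420

420


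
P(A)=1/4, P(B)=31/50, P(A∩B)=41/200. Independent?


P(A)×P(B) = 31/200
P(A∩B) = 41/200
Not equal → NOT independent

No, not independent


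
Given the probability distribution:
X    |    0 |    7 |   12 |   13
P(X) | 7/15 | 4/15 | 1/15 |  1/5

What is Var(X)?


E[X] = 79/15
E[X²] = 847/15
Var(X) = E[X²] - (E[X])² = 847/15 - 6241/225 = 6464/225

Var(X) = 6464/225 ≈ 28.7289


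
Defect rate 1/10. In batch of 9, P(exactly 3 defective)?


Binomial: P(X=3) = C(9,3)×p^3×(1-p)^6
= 84 × 1/1000 × 531441/1000000 = 11160261/250000000

P(X=3) = 11160261/250000000 ≈ 4.46%


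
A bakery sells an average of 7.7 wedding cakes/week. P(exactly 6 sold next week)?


Poisson(λ=7.7): P(X=6) = e^(-λ)×λ^k/k!
= e^(-7.7) × 7.7^6 / 6!
≈ 0.0004528271829 × 208422.380089 / 720 ≈ 0.131082

P(X=6) ≈ 0.131082 ≈ 13.11%


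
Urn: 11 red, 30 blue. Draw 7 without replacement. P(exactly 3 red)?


Hypergeometric: C(11,3)×C(30,4)/C(41,7)
= 165×27405/22481940 = 301455/1498796

P(X=3) = 301455/1498796 ≈ 20.11%


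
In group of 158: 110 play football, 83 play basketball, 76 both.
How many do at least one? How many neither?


|A∪B| = 110+83-76 = 117
Neither = 158-117 = 41

At least one: 117; Neither: 41


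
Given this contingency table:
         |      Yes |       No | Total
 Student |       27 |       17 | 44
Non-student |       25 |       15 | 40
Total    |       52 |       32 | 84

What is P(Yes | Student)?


P(Yes | Student) = 27/(27+17) = 27/44

P(Yes|Student) = 27/44 ≈ 61.36%


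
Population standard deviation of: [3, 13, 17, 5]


Mean = 38/4 = 19/2
  (3-19/2)²=169/4
  (13-19/2)²=49/4
  (17-19/2)²=225/4
  (5-19/2)²=81/4
Σ(x-μ)² = 131
σ² = 131/4

σ = √(131/4) ≈ 5.7228


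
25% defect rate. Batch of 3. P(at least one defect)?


P(all good) = (3/4)^3 = 27/64
P(≥1 defect) = 37/64

P = 37/64 ≈ 57.81%


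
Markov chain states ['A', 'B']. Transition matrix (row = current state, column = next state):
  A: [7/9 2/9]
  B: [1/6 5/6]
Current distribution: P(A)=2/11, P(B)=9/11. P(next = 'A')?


P(next=A) = Σᵢ P(now=i)×P(i→A)
= 2/11×7/9 + 9/11×1/6
= 14/99 + 3/22 = 5/18

P = 5/18 ≈ 0.2778


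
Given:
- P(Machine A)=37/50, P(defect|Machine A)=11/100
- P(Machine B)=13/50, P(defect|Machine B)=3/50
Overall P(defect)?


P(B) = Σ P(B|Aᵢ)×P(Aᵢ)
  11/100×37/50 = 407/5000
  3/50×13/50 = 39/2500
Sum = 97/1000

P(defect) = 97/1000 ≈ 9.70%


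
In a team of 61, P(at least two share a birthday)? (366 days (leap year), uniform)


P(all different) = Π(366-i)/366 for i=0..60
= 0.004988
P(match) = 1 - 0.004988 = 0.995012

P ≈ 0.9950 ≈ 99.50%


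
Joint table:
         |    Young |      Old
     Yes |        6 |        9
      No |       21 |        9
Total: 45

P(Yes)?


P(Yes) = (6+9)/45 = 15/45 = 1/3

P(Yes) = 1/3 ≈ 33.33%


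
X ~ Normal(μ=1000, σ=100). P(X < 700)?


z = (700-1000)/100 = -3.0
P(Z < -3.0) = 0.0013

P(X < 700) ≈ 0.0013


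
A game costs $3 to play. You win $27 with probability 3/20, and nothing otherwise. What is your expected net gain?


E[gain] = (27-3)×3/20 + (-3)×17/20
= 18/5 - 51/20 = 21/20

Expected net gain = $21/20 ≈ $1.05


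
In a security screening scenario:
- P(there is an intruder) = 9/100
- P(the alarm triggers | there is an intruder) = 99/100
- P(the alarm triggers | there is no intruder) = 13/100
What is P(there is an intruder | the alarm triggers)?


Using Bayes' theorem:
P(A|B) = P(B|A)·P(A) / P(B)

P(the alarm triggers) = 99/100 × 9/100 + 13/100 × 91/100
= 891/10000 + 1183/10000 = 1037/5000

P(there is an intruder|the alarm triggers) = (891/10000) / (1037/5000) = 891/2074

P(there is an intruder|the alarm triggers) = 891/2074 ≈ 42.96%


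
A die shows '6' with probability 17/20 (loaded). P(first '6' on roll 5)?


Geometric: P(X=5) = (1-p)^(k-1)×p = (3/20)^4×17/20 = 1377/3200000

P(X=5) = 1377/3200000 ≈ 0.04%


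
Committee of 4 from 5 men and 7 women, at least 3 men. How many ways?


Count by #men:
  3M,1W: C(5,3)×C(7,1)=70
  4M,0W: C(5,4)×C(7,0)=5
Total = 75

75


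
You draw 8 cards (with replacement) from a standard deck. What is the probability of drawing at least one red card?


P(not a red card) = 26/52 = 1/2
P(none in 8 draws) = (1/2)^8 = 1/256
P(≥1 red card) = 1 - 1/256 = 255/256

P = 255/256 ≈ 99.61%


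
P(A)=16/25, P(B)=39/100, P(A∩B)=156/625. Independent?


P(A)×P(B) = 156/625
P(A∩B) = 156/625
Equal ✓ → Independent

Yes, independent


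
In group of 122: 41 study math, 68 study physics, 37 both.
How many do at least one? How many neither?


|A∪B| = 41+68-37 = 72
Neither = 122-72 = 50

At least one: 72; Neither: 50


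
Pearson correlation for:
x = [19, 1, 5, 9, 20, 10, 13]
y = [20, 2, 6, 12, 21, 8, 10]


n=7, Σx=77, Σy=79, Σxy=1150, Σx²=1137, Σy²=1189
r = (7×1150 - 77×79)/√((7×1137 - 77²)(7×1189 - 79²))
= 1967/√(2030×2082) = 1967/√4226460 ≈ 1967/2055.8356 ≈ 0.9568

r ≈ 0.9568


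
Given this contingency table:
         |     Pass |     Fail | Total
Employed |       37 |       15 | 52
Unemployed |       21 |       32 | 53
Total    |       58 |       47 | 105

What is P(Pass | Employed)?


P(Pass | Employed) = 37/(37+15) = 37/52

P(Pass|Employed) = 37/52 ≈ 71.15%


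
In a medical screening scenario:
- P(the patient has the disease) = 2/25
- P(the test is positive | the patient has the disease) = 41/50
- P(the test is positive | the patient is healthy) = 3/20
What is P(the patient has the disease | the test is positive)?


Using Bayes' theorem:
P(A|B) = P(B|A)·P(A) / P(B)

P(the test is positive) = 41/50 × 2/25 + 3/20 × 23/25
= 41/625 + 69/500 = 509/2500

P(the patient has the disease|the test is positive) = (41/625) / (509/2500) = 164/509

P(the patient has the disease|the test is positive) = 164/509 ≈ 32.22%


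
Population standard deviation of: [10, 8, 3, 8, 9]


Mean = 38/5
  (10-38/5)²=144/25
  (8-38/5)²=4/25
  (3-38/5)²=529/25
  (8-38/5)²=4/25
  (9-38/5)²=49/25
Σ(x-μ)² = 146/5
σ² = (146/5)/5 = 146/25

σ = √(146/25) ≈ 2.4166


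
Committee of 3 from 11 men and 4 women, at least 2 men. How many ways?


Count by #men:
  2M,1W: C(11,2)×C(4,1)=220
  3M,0W: C(11,3)×C(4,0)=165
Total = 385

385


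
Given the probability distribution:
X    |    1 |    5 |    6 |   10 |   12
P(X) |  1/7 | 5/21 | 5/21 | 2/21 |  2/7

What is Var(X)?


E[X] = 50/7
E[X²] = 196/3
Var(X) = E[X²] - (E[X])² = 196/3 - 2500/49 = 2104/147

Var(X) = 2104/147 ≈ 14.3129


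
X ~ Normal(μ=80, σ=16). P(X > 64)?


z = (64-80)/16 = -1.0
P(X > 64) = 1 - P(Z ≤ -1.0) = 1 - 0.1587 = 0.8413

P(X > 64) ≈ 0.8413


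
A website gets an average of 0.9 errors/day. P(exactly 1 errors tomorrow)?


Poisson(λ=0.9): P(X=1) = e^(-λ)×λ^k/k!
= e^(-0.9) × 0.9^1 / 1!
≈ 0.4065696597 × 0.9 / 1 ≈ 0.365913

P(X=1) ≈ 0.365913 ≈ 36.59%


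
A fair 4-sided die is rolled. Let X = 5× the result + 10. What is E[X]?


E[die] = (1+4)/2 = 5/2
E[X] = 5×5/2 + 10 = 45/2

E[X] = 45/2


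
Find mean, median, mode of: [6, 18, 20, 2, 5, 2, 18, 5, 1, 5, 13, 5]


Sorted: [1, 2, 2, 5, 5, 5, 5, 6, 13, 18, 18, 20]
Mean = 100/12 = 25/3
Median = 5
Freq: {6: 1, 18: 2, 20: 1, 2: 2, 5: 4, 1: 1, 13: 1}
Mode: [5]

Mean=25/3, Median=5, Mode=5


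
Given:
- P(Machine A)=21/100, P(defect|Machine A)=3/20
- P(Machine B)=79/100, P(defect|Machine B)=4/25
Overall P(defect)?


P(B) = Σ P(B|Aᵢ)×P(Aᵢ)
  3/20×21/100 = 63/2000
  4/25×79/100 = 79/625
Sum = 1579/10000

P(defect) = 1579/10000 ≈ 15.79%


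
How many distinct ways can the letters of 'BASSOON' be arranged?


Letters: 7, freq: {'B': 1, 'A': 1, 'S': 2, 'O': 2, 'N': 1}
7!/(1!×1!×2!×2!×1!) = 5040/4 = 1260

1260


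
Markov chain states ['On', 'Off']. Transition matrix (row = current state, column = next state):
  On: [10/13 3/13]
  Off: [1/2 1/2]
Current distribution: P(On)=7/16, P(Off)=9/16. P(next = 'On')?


P(next=On) = Σᵢ P(now=i)×P(i→On)
= 7/16×10/13 + 9/16×1/2
= 35/104 + 9/32 = 257/416

P = 257/416 ≈ 0.6178


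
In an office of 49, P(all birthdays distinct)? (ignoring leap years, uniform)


P(all different) = Π(365-i)/365 for i=0..48
= (365/365)×(364/365)×...×(317/365)
= 0.034220

P ≈ 0.0342 ≈ 3.42%


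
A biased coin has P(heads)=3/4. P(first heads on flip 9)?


Geometric: P(X=9) = (1-p)^(k-1)×p = (1/4)^8×3/4 = 3/262144

P(X=9) = 3/262144 ≈ 0.00%


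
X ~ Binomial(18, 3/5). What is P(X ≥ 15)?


P(X ≥ 15) = Σ P(X=i) for i=15..18
P(X=15) = 93669664896/3814697265625
P(X=16) = 26344593252/3814697265625
P(X=17) = 4649045868/3814697265625
P(X=18) = 387420489/3814697265625
Sum = 25010144901/762939453125

P(X ≥ 15) = 25010144901/762939453125 ≈ 3.28%


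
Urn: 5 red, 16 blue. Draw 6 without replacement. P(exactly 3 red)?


Hypergeometric: C(5,3)×C(16,3)/C(21,6)
= 10×560/54264 = 100/969

P(X=3) = 100/969 ≈ 10.32%


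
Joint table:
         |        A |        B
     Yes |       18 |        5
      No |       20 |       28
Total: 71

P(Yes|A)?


P(Yes|A) = 18/(18+20) = 18/38 = 9/19

P = 9/19 ≈ 47.37%


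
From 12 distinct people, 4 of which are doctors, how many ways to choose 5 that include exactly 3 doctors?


Choose 3 of the 4 doctors and 2 of the other 8 people:
C(4,3)×C(8,2) = 4×28 = 112

112


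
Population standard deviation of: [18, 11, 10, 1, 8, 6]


Mean = 54/6 = 9
  (18-9)²=81
  (11-9)²=4
  (10-9)²=1
  (1-9)²=64
  (8-9)²=1
  (6-9)²=9
Σ(x-μ)² = 160
σ² = 160/6 = 80/3

σ = √(80/3) ≈ 5.1640


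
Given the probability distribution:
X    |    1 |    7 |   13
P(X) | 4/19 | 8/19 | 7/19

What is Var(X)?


E[X] = 151/19
E[X²] = 1579/19
Var(X) = E[X²] - (E[X])² = 1579/19 - 22801/361 = 7200/361

Var(X) = 7200/361 ≈ 19.9446


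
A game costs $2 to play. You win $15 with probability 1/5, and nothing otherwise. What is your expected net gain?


E[gain] = (15-2)×1/5 + (-2)×4/5
= 13/5 - 8/5 = 1

Expected net gain = $1 ≈ $1.00


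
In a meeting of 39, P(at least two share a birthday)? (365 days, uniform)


P(all different) = Π(365-i)/365 for i=0..38
= 0.121780
P(match) = 1 - 0.121780 = 0.878220

P ≈ 0.8782 ≈ 87.82%


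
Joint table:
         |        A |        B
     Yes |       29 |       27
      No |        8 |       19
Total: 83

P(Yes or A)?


P(Yes∨A) = P(Yes) + P(A) - P(Yes∧A)
= (56 + 37 - 29)/83 = 64/83

P = 64/83 ≈ 77.11%


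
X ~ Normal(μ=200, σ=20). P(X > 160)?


z = (160-200)/20 = -2.0
P(X > 160) = 1 - P(Z ≤ -2.0) = 1 - 0.0228 = 0.9772

P(X > 160) ≈ 0.9772


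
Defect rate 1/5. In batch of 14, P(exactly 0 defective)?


Binomial: P(X=0) = C(14,0)×p^0×(1-p)^14
= 1 × 1 × 268435456/6103515625 = 268435456/6103515625

P(X=0) = 268435456/6103515625 ≈ 4.40%


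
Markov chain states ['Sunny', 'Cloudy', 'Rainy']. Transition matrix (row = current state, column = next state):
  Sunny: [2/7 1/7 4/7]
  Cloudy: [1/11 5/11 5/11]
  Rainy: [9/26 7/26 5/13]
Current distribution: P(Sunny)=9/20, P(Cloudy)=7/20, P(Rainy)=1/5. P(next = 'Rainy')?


P(next=Rainy) = Σᵢ P(now=i)×P(i→Rainy)
= 9/20×4/7 + 7/20×5/11 + 1/5×5/13
= 9/35 + 7/44 + 1/13 = 9873/20020

P = 9873/20020 ≈ 0.4932


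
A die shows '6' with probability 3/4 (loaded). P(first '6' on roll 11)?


Geometric: P(X=11) = (1-p)^(k-1)×p = (1/4)^10×3/4 = 3/4194304

P(X=11) = 3/4194304 ≈ 0.00%


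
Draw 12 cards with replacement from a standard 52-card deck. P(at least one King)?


P(not a King) = 48/52 = 12/13
P(none in 12 draws) = (12/13)^12 = 8916100448256/23298085122481
P(≥1 King) = 1 - 8916100448256/23298085122481 = 14381984674225/23298085122481

P = 14381984674225/23298085122481 ≈ 61.73%


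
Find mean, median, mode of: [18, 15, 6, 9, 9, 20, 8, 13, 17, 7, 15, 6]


Sorted: [6, 6, 7, 8, 9, 9, 13, 15, 15, 17, 18, 20]
Mean = 143/12
Median = 11
Freq: {18: 1, 15: 2, 6: 2, 9: 2, 20: 1, 8: 1, 13: 1, 17: 1, 7: 1}
Mode: [6, 9, 15]

Mean=143/12, Median=11, Mode=[6, 9, 15]


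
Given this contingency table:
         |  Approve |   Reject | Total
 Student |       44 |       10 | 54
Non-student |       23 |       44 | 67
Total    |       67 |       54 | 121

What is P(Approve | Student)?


P(Approve | Student) = 44/(44+10) = 44/54 = 22/27

P(Approve|Student) = 22/27 ≈ 81.48%


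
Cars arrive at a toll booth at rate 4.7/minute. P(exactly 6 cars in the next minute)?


Poisson(λ=4.7): P(X=6) = e^(-λ)×λ^k/k!
= e^(-4.7) × 4.7^6 / 6!
≈ 0.009095277102 × 10779.215329 / 720 ≈ 0.136167

P(X=6) ≈ 0.136167 ≈ 13.62%


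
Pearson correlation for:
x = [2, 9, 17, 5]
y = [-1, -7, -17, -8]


n=4, Σx=33, Σy=-33, Σxy=-394, Σx²=399, Σy²=403
r = (4×(-394) - 33×(-33))/√((4×399 - 33²)(4×403 - (-33)²))
= -487/√(507×523) = -487/√265161 ≈ -487/514.9379 ≈ -0.9457

r ≈ -0.9457


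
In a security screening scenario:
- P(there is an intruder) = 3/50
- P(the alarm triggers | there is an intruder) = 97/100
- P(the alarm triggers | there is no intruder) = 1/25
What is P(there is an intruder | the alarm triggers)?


Using Bayes' theorem:
P(A|B) = P(B|A)·P(A) / P(B)

P(the alarm triggers) = 97/100 × 3/50 + 1/25 × 47/50
= 291/5000 + 47/1250 = 479/5000

P(there is an intruder|the alarm triggers) = (291/5000) / (479/5000) = 291/479

P(there is an intruder|the alarm triggers) = 291/479 ≈ 60.75%


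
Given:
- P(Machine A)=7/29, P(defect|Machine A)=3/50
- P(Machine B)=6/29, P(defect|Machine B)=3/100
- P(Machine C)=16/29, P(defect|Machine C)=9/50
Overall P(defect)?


P(B) = Σ P(B|Aᵢ)×P(Aᵢ)
  3/50×7/29 = 21/1450
  3/100×6/29 = 9/1450
  9/50×16/29 = 72/725
Sum = 3/25

P(defect) = 3/25 ≈ 12.00%


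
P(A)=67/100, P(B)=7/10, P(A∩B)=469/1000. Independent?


P(A)×P(B) = 469/1000
P(A∩B) = 469/1000
Equal ✓ → Independent

Yes, independent


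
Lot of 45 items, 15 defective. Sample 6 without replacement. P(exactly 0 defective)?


Hypergeometric: C(15,0)×C(30,6)/C(45,6)
= 1×593775/8145060 = 5655/77572

P(X=0) = 5655/77572 ≈ 7.29%


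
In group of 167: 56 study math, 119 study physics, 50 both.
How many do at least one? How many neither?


|A∪B| = 56+119-50 = 125
Neither = 167-125 = 42

At least one: 125; Neither: 42


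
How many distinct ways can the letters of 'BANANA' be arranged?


Letters: 6, freq: {'B': 1, 'A': 3, 'N': 2}
6!/(1!×3!×2!) = 720/12 = 60

60


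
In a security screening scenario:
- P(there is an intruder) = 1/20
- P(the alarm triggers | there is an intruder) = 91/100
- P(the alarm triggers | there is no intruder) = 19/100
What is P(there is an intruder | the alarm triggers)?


Using Bayes' theorem:
P(A|B) = P(B|A)·P(A) / P(B)

P(the alarm triggers) = 91/100 × 1/20 + 19/100 × 19/20
= 91/2000 + 361/2000 = 113/500

P(there is an intruder|the alarm triggers) = (91/2000) / (113/500) = 91/452

P(there is an intruder|the alarm triggers) = 91/452 ≈ 20.13%


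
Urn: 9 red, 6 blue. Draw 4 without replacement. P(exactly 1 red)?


Hypergeometric: C(9,1)×C(6,3)/C(15,4)
= 9×20/1365 = 12/91

P(X=1) = 12/91 ≈ 13.19%


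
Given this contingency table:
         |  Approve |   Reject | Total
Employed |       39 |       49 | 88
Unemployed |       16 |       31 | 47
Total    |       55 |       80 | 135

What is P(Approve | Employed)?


P(Approve | Employed) = 39/(39+49) = 39/88

P(Approve|Employed) = 39/88 ≈ 44.32%


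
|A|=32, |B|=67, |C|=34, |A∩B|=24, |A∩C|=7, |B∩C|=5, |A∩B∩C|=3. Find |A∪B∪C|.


|A∪B∪C| = 32+67+34-24-7-5+3 = 100

|A∪B∪C| = 100


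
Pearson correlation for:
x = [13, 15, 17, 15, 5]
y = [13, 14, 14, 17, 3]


n=5, Σx=65, Σy=61, Σxy=887, Σx²=933, Σy²=859
r = (5×887 - 65×61)/√((5×933 - 65²)(5×859 - 61²))
= 470/√(440×574) = 470/√252560 ≈ 470/502.5535 ≈ 0.9352

r ≈ 0.9352


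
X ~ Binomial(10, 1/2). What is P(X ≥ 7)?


P(X ≥ 7) = Σ P(X=i) for i=7..10
P(X=7) = 15/128
P(X=8) = 45/1024
P(X=9) = 5/512
P(X=10) = 1/1024
Sum = 11/64

P(X ≥ 7) = 11/64 ≈ 17.19%


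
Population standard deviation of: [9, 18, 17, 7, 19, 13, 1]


Mean = 84/7 = 12
  (9-12)²=9
  (18-12)²=36
  (17-12)²=25
  (7-12)²=25
  (19-12)²=49
  (13-12)²=1
  (1-12)²=121
Σ(x-μ)² = 266
σ² = 266/7 = 38

σ = √(38) ≈ 6.1644


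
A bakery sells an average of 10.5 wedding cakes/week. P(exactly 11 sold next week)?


Poisson(λ=10.5): P(X=11) = e^(-λ)×λ^k/k!
= e^(-10.5) × 10.5^11 / 11!
≈ 2.753644935e-05 × 171033935812 / 39916800 ≈ 0.117987

P(X=11) ≈ 0.117987 ≈ 11.80%


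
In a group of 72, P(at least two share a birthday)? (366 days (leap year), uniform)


P(all different) = Π(366-i)/366 for i=0..71
= 0.000559
P(match) = 1 - 0.000559 = 0.999441

P ≈ 0.9994 ≈ 99.94%


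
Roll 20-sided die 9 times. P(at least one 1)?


P(no 1)^9 = (19/20)^9 = 322687697779/512000000000
P(≥1) = 1 - 322687697779/512000000000 = 189312302221/512000000000

P = 189312302221/512000000000 ≈ 36.98%


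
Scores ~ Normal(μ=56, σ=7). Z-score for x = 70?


z = (x - μ)/σ = (70 - 56)/7 = 2.0

z = 2.0


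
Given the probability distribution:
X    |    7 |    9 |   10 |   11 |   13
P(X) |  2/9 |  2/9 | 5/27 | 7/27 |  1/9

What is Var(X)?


E[X] = 262/27
E[X²] = 878/9
Var(X) = E[X²] - (E[X])² = 878/9 - 68644/729 = 2474/729

Var(X) = 2474/729 ≈ 3.3937


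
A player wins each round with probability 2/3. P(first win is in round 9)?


Geometric: P(X=9) = (1-p)^(k-1)×p = (1/3)^8×2/3 = 2/19683

P(X=9) = 2/19683 ≈ 0.01%


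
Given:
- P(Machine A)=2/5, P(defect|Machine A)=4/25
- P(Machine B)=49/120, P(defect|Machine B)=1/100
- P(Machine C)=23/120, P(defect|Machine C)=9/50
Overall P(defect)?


P(B) = Σ P(B|Aᵢ)×P(Aᵢ)
  4/25×2/5 = 8/125
  1/100×49/120 = 49/12000
  9/50×23/120 = 69/2000
Sum = 1231/12000

P(defect) = 1231/12000 ≈ 10.26%


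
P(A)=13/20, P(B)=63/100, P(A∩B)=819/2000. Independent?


P(A)×P(B) = 819/2000
P(A∩B) = 819/2000
Equal ✓ → Independent

Yes, independent


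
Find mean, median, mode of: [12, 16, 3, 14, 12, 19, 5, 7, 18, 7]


Sorted: [3, 5, 7, 7, 12, 12, 14, 16, 18, 19]
Mean = 113/10
Median = 12
Freq: {12: 2, 16: 1, 3: 1, 14: 1, 19: 1, 5: 1, 7: 2, 18: 1}
Mode: [7, 12]

Mean=113/10, Median=12, Mode=[7, 12]


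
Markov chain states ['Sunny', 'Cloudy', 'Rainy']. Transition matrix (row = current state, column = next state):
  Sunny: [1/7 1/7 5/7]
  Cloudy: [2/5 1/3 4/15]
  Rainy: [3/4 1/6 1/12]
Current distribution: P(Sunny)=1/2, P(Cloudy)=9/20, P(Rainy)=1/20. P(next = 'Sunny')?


P(next=Sunny) = Σᵢ P(now=i)×P(i→Sunny)
= 1/2×1/7 + 9/20×2/5 + 1/20×3/4
= 1/14 + 9/50 + 3/80 = 809/2800

P = 809/2800 ≈ 0.2889


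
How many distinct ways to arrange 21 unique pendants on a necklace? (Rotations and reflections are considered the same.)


Free circular arrangements: rotations and reflections both identified.
(n-1)!/2 = 20!/2 = 2432902008176640000/2 = 1216451004088320000

1216451004088320000


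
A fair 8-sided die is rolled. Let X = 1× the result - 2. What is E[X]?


E[die] = (1+8)/2 = 9/2
E[X] = 1×9/2 - 2 = 5/2

E[X] = 5/2


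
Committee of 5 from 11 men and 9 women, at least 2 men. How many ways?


Count by #men:
  2M,3W: C(11,2)×C(9,3)=4620
  3M,2W: C(11,3)×C(9,2)=5940
  4M,1W: C(11,4)×C(9,1)=2970
  5M,0W: C(11,5)×C(9,0)=462
Total = 13992

13992


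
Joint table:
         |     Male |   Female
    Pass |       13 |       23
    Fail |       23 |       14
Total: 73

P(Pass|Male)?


P(Pass|Male) = 13/(13+23) = 13/36

P = 13/36 ≈ 36.11%


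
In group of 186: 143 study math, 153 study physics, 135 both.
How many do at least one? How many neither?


|A∪B| = 143+153-135 = 161
Neither = 186-161 = 25

At least one: 161; Neither: 25


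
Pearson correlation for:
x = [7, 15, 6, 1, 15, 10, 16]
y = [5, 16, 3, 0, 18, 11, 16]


n=7, Σx=70, Σy=69, Σxy=929, Σx²=892, Σy²=991
r = (7×929 - 70×69)/√((7×892 - 70²)(7×991 - 69²))
= 1673/√(1344×2176) = 1673/√2924544 ≈ 1673/1710.1298 ≈ 0.9783

r ≈ 0.9783


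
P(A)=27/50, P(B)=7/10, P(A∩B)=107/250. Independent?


P(A)×P(B) = 189/500
P(A∩B) = 107/250
Not equal → NOT independent

No, not independent


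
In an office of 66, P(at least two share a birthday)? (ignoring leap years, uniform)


P(all different) = Π(365-i)/365 for i=0..65
= 0.001904
P(match) = 1 - 0.001904 = 0.998096

P ≈ 0.9981 ≈ 99.81%


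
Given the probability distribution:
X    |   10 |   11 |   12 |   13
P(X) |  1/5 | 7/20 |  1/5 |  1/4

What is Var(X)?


E[X] = 23/2
E[X²] = 667/5
Var(X) = E[X²] - (E[X])² = 667/5 - 529/4 = 23/20

Var(X) = 23/20 ≈ 1.1500


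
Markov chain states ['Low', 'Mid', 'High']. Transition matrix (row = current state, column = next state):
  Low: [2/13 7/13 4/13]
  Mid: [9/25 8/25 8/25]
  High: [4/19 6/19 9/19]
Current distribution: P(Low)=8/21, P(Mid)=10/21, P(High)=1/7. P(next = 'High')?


P(next=High) = Σᵢ P(now=i)×P(i→High)
= 8/21×4/13 + 10/21×8/25 + 1/7×9/19
= 32/273 + 16/105 + 9/133 = 8747/25935

P = 8747/25935 ≈ 0.3373


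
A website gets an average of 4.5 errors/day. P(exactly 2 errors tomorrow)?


Poisson(λ=4.5): P(X=2) = e^(-λ)×λ^k/k!
= e^(-4.5) × 4.5^2 / 2!
≈ 0.01110899654 × 20.25 / 2 ≈ 0.112479

P(X=2) ≈ 0.112479 ≈ 11.25%


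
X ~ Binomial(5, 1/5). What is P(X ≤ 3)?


P(X ≤ 3) = Σ P(X=i) for i=0..3
P(X=0) = 1024/3125
P(X=1) = 256/625
P(X=2) = 128/625
P(X=3) = 32/625
Sum = 3104/3125

P(X ≤ 3) = 3104/3125 ≈ 99.33%


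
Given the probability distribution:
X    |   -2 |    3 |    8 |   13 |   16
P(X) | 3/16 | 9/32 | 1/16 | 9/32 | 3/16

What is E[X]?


E[X] = Σ x·P(X=x)
= (-2)×(3/16) + (3)×(9/32) + (8)×(1/16) + (13)×(9/32) + (16)×(3/16)
= 61/8

E[X] = 61/8


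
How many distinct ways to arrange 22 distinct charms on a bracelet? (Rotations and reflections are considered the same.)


Free circular arrangements: rotations and reflections both identified.
(n-1)!/2 = 21!/2 = 51090942171709440000/2 = 25545471085854720000

25545471085854720000


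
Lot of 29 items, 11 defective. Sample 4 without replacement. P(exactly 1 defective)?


Hypergeometric: C(11,1)×C(18,3)/C(29,4)
= 11×816/23751 = 2992/7917

P(X=1) = 2992/7917 ≈ 37.79%


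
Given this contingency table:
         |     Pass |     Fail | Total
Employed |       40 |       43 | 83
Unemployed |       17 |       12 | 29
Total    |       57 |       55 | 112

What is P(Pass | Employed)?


P(Pass | Employed) = 40/(40+43) = 40/83

P(Pass|Employed) = 40/83 ≈ 48.19%


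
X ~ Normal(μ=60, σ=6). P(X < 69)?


z = (69-60)/6 = 1.5
P(Z < 1.5) = 0.9332

P(X < 69) ≈ 0.9332


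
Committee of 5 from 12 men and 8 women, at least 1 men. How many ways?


Count by #men:
  1M,4W: C(12,1)×C(8,4)=840
  2M,3W: C(12,2)×C(8,3)=3696
  3M,2W: C(12,3)×C(8,2)=6160
  4M,1W: C(12,4)×C(8,1)=3960
  5M,0W: C(12,5)×C(8,0)=792
Total = 15448

15448


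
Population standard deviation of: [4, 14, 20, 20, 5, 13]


Mean = 76/6 = 38/3
  (4-38/3)²=676/9
  (14-38/3)²=16/9
  (20-38/3)²=484/9
  (20-38/3)²=484/9
  (5-38/3)²=529/9
  (13-38/3)²=1/9
Σ(x-μ)² = 730/3
σ² = (730/3)/6 = 365/9

σ = √(365/9) ≈ 6.3683


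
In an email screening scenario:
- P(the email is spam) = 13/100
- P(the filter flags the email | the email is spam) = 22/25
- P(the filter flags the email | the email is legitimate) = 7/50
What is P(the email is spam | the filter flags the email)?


Using Bayes' theorem:
P(A|B) = P(B|A)·P(A) / P(B)

P(the filter flags the email) = 22/25 × 13/100 + 7/50 × 87/100
= 143/1250 + 609/5000 = 1181/5000

P(the email is spam|the filter flags the email) = (143/1250) / (1181/5000) = 572/1181

P(the email is spam|the filter flags the email) = 572/1181 ≈ 48.43%


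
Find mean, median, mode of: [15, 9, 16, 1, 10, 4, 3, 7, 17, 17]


Sorted: [1, 3, 4, 7, 9, 10, 15, 16, 17, 17]
Mean = 99/10
Median = 19/2
Freq: {15: 1, 9: 1, 16: 1, 1: 1, 10: 1, 4: 1, 3: 1, 7: 1, 17: 2}
Mode: [17]

Mean=99/10, Median=19/2, Mode=17


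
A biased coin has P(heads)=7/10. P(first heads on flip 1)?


Geometric: P(X=1) = (1-p)^(k-1)×p = (3/10)^0×7/10 = 7/10

P(X=1) = 7/10 ≈ 70.00%


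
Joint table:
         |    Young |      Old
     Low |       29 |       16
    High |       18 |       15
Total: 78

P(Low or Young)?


P(Low∨Young) = P(Low) + P(Young) - P(Low∧Young)
= (45 + 47 - 29)/78 = 63/78 = 21/26

P = 21/26 ≈ 80.77%


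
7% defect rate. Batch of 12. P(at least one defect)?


P(all good) = (93/100)^12 = 418596297479370673535601/1000000000000000000000000
P(≥1 defect) = 581403702520629326464399/1000000000000000000000000

P = 581403702520629326464399/1000000000000000000000000 ≈ 58.14%


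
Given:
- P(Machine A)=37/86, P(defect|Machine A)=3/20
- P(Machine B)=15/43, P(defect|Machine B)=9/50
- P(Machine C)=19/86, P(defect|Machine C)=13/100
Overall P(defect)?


P(B) = Σ P(B|Aᵢ)×P(Aᵢ)
  3/20×37/86 = 111/1720
  9/50×15/43 = 27/430
  13/100×19/86 = 247/8600
Sum = 671/4300

P(defect) = 671/4300 ≈ 15.60%


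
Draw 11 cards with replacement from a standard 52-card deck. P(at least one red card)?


P(not a red card) = 26/52 = 1/2
P(none in 11 draws) = (1/2)^11 = 1/2048
P(≥1 red card) = 1 - 1/2048 = 2047/2048

P = 2047/2048 ≈ 99.95%


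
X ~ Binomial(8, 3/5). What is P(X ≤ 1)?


P(X ≤ 1) = Σ P(X=i) for i=0..1
P(X=0) = 256/390625
P(X=1) = 3072/390625
Sum = 3328/390625

P(X ≤ 1) = 3328/390625 ≈ 0.85%


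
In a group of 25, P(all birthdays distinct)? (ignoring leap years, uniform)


P(all different) = Π(365-i)/365 for i=0..24
= (365/365)×(364/365)×...×(341/365)
= 0.431300

P ≈ 0.4313 ≈ 43.13%


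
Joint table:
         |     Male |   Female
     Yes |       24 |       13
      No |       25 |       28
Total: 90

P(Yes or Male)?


P(Yes∨Male) = P(Yes) + P(Male) - P(Yes∧Male)
= (37 + 49 - 24)/90 = 62/90 = 31/45

P = 31/45 ≈ 68.89%


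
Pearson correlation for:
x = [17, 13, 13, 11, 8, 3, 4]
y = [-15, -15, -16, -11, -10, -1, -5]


n=7, Σx=69, Σy=-73, Σxy=-882, Σx²=837, Σy²=953
r = (7×(-882) - 69×(-73))/√((7×837 - 69²)(7×953 - (-73)²))
= -1137/√(1098×1342) = -1137/√1473516 ≈ -1137/1213.8847 ≈ -0.9367

r ≈ -0.9367


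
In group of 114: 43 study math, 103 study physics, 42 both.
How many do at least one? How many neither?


|A∪B| = 43+103-42 = 104
Neither = 114-104 = 10

At least one: 104; Neither: 10


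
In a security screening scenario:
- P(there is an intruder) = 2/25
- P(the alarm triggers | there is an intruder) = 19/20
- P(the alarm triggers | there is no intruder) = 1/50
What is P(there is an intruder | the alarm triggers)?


Using Bayes' theorem:
P(A|B) = P(B|A)·P(A) / P(B)

P(the alarm triggers) = 19/20 × 2/25 + 1/50 × 23/25
= 19/250 + 23/1250 = 59/625

P(there is an intruder|the alarm triggers) = (19/250) / (59/625) = 95/118

P(there is an intruder|the alarm triggers) = 95/118 ≈ 80.51%


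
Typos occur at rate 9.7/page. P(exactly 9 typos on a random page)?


Poisson(λ=9.7): P(X=9) = e^(-λ)×λ^k/k!
= e^(-9.7) × 9.7^9 / 9!
≈ 6.128349505e-05 × 760231058.655 / 362880 ≈ 0.128388

P(X=9) ≈ 0.128388 ≈ 12.84%


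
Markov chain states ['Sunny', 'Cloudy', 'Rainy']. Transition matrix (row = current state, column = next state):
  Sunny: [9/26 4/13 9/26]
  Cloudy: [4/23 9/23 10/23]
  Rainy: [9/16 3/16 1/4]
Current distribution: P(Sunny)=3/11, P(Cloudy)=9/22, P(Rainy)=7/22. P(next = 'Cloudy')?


P(next=Cloudy) = Σᵢ P(now=i)×P(i→Cloudy)
= 3/11×4/13 + 9/22×9/23 + 7/22×3/16
= 12/143 + 81/506 + 21/352 = 31959/105248

P = 31959/105248 ≈ 0.3037


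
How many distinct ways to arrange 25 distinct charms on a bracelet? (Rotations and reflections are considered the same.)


Free circular arrangements: rotations and reflections both identified.
(n-1)!/2 = 24!/2 = 620448401733239439360000/2 = 310224200866619719680000

310224200866619719680000


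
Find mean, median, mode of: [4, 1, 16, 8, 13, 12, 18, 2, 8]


Sorted: [1, 2, 4, 8, 8, 12, 13, 16, 18]
Mean = 82/9
Median = 8
Freq: {4: 1, 1: 1, 16: 1, 8: 2, 13: 1, 12: 1, 18: 1, 2: 1}
Mode: [8]

Mean=82/9, Median=8, Mode=8


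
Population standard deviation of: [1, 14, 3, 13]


Mean = 31/4
  (1-31/4)²=729/16
  (14-31/4)²=625/16
  (3-31/4)²=361/16
  (13-31/4)²=441/16
Σ(x-μ)² = 539/4
σ² = (539/4)/4 = 539/16

σ = √(539/16) ≈ 5.8041


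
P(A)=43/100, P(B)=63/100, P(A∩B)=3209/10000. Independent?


P(A)×P(B) = 2709/10000
P(A∩B) = 3209/10000
Not equal → NOT independent

No, not independent


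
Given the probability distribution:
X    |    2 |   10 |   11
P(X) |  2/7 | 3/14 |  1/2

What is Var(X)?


E[X] = 115/14
E[X²] = 1163/14
Var(X) = E[X²] - (E[X])² = 1163/14 - 13225/196 = 3057/196

Var(X) = 3057/196 ≈ 15.5969


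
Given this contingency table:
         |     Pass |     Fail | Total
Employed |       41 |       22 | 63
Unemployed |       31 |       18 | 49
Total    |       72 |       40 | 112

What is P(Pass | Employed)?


P(Pass | Employed) = 41/(41+22) = 41/63

P(Pass|Employed) = 41/63 ≈ 65.08%


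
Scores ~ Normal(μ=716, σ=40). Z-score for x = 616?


z = (x - μ)/σ = (616 - 716)/40 = -2.5

z = -2.5


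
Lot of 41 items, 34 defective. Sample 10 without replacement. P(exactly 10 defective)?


Hypergeometric: C(34,10)×C(7,0)/C(41,10)
= 131128140×1/1121099408 = 13485/115292

P(X=10) = 13485/115292 ≈ 11.70%


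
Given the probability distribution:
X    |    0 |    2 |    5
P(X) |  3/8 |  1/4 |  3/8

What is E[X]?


E[X] = Σ x·P(X=x)
= (0)×(3/8) + (2)×(1/4) + (5)×(3/8)
= 19/8

E[X] = 19/8


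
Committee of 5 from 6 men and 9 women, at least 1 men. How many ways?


Count by #men:
  1M,4W: C(6,1)×C(9,4)=756
  2M,3W: C(6,2)×C(9,3)=1260
  3M,2W: C(6,3)×C(9,2)=720
  4M,1W: C(6,4)×C(9,1)=135
  5M,0W: C(6,5)×C(9,0)=6
Total = 2877

2877


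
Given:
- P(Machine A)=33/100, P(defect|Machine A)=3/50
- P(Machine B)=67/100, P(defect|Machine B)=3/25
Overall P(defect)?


P(B) = Σ P(B|Aᵢ)×P(Aᵢ)
  3/50×33/100 = 99/5000
  3/25×67/100 = 201/2500
Sum = 501/5000

P(defect) = 501/5000 ≈ 10.02%


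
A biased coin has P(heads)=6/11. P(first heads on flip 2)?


Geometric: P(X=2) = (1-p)^(k-1)×p = (5/11)^1×6/11 = 30/121

P(X=2) = 30/121 ≈ 24.79%


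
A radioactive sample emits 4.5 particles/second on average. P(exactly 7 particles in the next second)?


Poisson(λ=4.5): P(X=7) = e^(-λ)×λ^k/k!
= e^(-4.5) × 4.5^7 / 7!
≈ 0.01110899654 × 37366.9453125 / 5040 ≈ 0.082363

P(X=7) ≈ 0.082363 ≈ 8.24%


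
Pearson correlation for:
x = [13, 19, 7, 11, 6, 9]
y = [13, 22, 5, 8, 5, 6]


n=6, Σx=65, Σy=59, Σxy=794, Σx²=817, Σy²=803
r = (6×794 - 65×59)/√((6×817 - 65²)(6×803 - 59²))
= 929/√(677×1337) = 929/√905149 ≈ 929/951.3932 ≈ 0.9765

r ≈ 0.9765


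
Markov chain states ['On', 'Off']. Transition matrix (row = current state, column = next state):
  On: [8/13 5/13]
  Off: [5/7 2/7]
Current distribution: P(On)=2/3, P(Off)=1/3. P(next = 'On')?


P(next=On) = Σᵢ P(now=i)×P(i→On)
= 2/3×8/13 + 1/3×5/7
= 16/39 + 5/21 = 59/91

P = 59/91 ≈ 0.6484


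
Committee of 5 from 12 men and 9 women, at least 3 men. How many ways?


Count by #men:
  3M,2W: C(12,3)×C(9,2)=7920
  4M,1W: C(12,4)×C(9,1)=4455
  5M,0W: C(12,5)×C(9,0)=792
Total = 13167

13167


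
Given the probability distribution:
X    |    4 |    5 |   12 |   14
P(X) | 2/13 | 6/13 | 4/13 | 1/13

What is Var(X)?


E[X] = 100/13
E[X²] = 954/13
Var(X) = E[X²] - (E[X])² = 954/13 - 10000/169 = 2402/169

Var(X) = 2402/169 ≈ 14.2130


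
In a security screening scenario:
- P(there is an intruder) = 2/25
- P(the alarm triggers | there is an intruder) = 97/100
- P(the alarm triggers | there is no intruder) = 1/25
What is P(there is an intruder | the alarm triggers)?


Using Bayes' theorem:
P(A|B) = P(B|A)·P(A) / P(B)

P(the alarm triggers) = 97/100 × 2/25 + 1/25 × 23/25
= 97/1250 + 23/625 = 143/1250

P(there is an intruder|the alarm triggers) = (97/1250) / (143/1250) = 97/143

P(there is an intruder|the alarm triggers) = 97/143 ≈ 67.83%


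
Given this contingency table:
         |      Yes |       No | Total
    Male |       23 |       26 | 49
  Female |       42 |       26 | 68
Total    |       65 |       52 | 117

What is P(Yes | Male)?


P(Yes | Male) = 23/(23+26) = 23/49

P(Yes|Male) = 23/49 ≈ 46.94%


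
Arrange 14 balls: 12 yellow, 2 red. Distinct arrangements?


14!/(12!×2!) = 91

91


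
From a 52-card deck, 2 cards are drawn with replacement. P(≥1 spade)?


P(not a spade) = 39/52 = 3/4
P(none in 2 draws) = (3/4)^2 = 9/16
P(≥1 spade) = 1 - 9/16 = 7/16

P = 7/16 ≈ 43.75%


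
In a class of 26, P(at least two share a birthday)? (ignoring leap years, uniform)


P(all different) = Π(365-i)/365 for i=0..25
= 0.401759
P(match) = 1 - 0.401759 = 0.598241

P ≈ 0.5982 ≈ 59.82%


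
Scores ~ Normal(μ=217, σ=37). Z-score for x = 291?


z = (x - μ)/σ = (291 - 217)/37 = 2.0

z = 2.0


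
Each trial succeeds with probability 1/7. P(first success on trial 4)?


Geometric: P(X=4) = (1-p)^(k-1)×p = (6/7)^3×1/7 = 216/2401

P(X=4) = 216/2401 ≈ 9.00%


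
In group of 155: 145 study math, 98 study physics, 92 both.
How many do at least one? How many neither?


|A∪B| = 145+98-92 = 151
Neither = 155-151 = 4

At least one: 151; Neither: 4


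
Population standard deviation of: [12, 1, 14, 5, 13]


Mean = 45/5 = 9
  (12-9)²=9
  (1-9)²=64
  (14-9)²=25
  (5-9)²=16
  (13-9)²=16
Σ(x-μ)² = 130
σ² = 130/5 = 26

σ = √(26) ≈ 5.0990


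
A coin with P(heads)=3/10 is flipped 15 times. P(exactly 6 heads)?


Binomial: P(X=6) = C(15,6)×p^6×(1-p)^9
= 5005 × 729/1000000 × 40353607/1000000000 = 29447197282503/200000000000000

P(X=6) = 29447197282503/200000000000000 ≈ 14.72%
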